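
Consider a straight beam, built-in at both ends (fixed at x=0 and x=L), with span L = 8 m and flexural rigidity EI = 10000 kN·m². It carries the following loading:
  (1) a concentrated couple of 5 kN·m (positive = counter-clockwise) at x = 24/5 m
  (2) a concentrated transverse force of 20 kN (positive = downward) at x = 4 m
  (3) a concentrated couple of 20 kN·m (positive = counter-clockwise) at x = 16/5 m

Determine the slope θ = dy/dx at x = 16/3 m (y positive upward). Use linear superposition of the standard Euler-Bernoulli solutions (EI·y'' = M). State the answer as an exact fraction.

Load 1 — applied couple M₀=5 kN·m at a=24/5 m (b=L-a=16/5):
  θ_1 = (R_Ax²/2 - M_Ax - M₀(x-a))/EI  [x>a] with R_A=9/10, M_A=8/5 = ((9/10)·(16/3)²/2 - (8/5)·(16/3) - 5·((16/3)-(24/5)))/10000 = 1/6250 rad
Load 2 — point force P=20 kN at a=4 m (b=L-a=4):
  θ_2 = Pa²(L-x)(2bL-(3b+a)(L-x))/(2L³EI)  [x>a] = 20·4²·(8-(16/3))·(2·4·8-(3·4+4)·(8-(16/3)))/(2·8³·10000) = 2/1125 rad
Load 3 — applied couple M₀=20 kN·m at a=16/5 m (b=L-a=24/5):
  θ_3 = (R_Ax²/2 - M_Ax - M₀(x-a))/EI  [x>a] with R_A=18/5, M_A=12/5 = ((18/5)·(16/3)²/2 - (12/5)·(16/3) - 20·((16/3)-(16/5)))/10000 = -4/9375 rad
Superposition: θ = Σ θ_i = 17/11250 rad ≈ 0.001511 rad

θ(16/3) = 17/11250 rad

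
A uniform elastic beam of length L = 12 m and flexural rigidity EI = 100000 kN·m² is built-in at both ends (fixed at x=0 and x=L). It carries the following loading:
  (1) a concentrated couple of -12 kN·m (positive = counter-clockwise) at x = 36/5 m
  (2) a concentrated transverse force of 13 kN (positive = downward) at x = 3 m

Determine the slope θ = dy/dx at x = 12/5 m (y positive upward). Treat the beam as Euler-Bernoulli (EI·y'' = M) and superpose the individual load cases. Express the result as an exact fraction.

Load 1 — applied couple M₀=-12 kN·m at a=36/5 m (b=L-a=24/5):
  θ_1 = (R_Ax²/2 - M_Ax)/EI  [x≤a] with R_A=-36/25, M_A=-96/25 = ((-36/25)·(12/5)²/2 - (-96/25)·(12/5))/100000 = 99/1953125 rad
Load 2 — point force P=13 kN at a=3 m (b=L-a=9):
  θ_2 = -Pb²x(2aL-(3a+b)x)/(2L³EI)  [x≤a] = -13·9²·(12/5)·(2·3·12-(3·3+9)·(12/5))/(2·12³·100000) = -1053/5000000 rad
Superposition: θ = Σ θ_i = -19989/125000000 rad ≈ -0.000160 rad

θ(12/5) = -19989/125000000 rad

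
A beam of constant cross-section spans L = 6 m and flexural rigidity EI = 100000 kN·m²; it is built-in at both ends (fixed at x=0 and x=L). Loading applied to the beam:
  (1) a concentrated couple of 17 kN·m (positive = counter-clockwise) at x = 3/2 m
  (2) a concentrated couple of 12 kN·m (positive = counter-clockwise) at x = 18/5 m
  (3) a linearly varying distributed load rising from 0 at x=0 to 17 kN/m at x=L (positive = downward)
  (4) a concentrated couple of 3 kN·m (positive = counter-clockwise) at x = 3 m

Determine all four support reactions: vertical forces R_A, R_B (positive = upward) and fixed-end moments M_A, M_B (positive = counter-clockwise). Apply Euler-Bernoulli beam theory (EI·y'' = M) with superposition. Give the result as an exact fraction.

Load 1 — applied couple M₀=17 kN·m at a=3/2 m (b=L-a=9/2):
  R_A = 6M₀ab/L³ = 6·17·(3/2)·(9/2)/6³ = 51/16 kN
  M_A = M₀b(2a-b)/L² = 17·(9/2)·(2·(3/2)-(9/2))/6² = -51/16 kN·m
  R_B = -6M₀ab/L³ = -6·17·(3/2)·(9/2)/6³ = -51/16 kN
  M_B = M₀a(2b-a)/L² = 17·(3/2)·(2·(9/2)-(3/2))/6² = 85/16 kN·m
Load 2 — applied couple M₀=12 kN·m at a=18/5 m (b=L-a=12/5):
  R_A = 6M₀ab/L³ = 6·12·(18/5)·(12/5)/6³ = 72/25 kN
  M_A = M₀b(2a-b)/L² = 12·(12/5)·(2·(18/5)-(12/5))/6² = 96/25 kN·m
  R_B = -6M₀ab/L³ = -6·12·(18/5)·(12/5)/6³ = -72/25 kN
  M_B = M₀a(2b-a)/L² = 12·(18/5)·(2·(12/5)-(18/5))/6² = 36/25 kN·m
Load 3 — triangular load w₀=17 kN/m (0→w₀ over full span):
  R_A = 3w₀L/20 = 3·17·6/20 = 153/10 kN
  M_A = w₀L²/30 = 17·6²/30 = 102/5 kN·m
  R_B = 7w₀L/20 = 7·17·6/20 = 357/10 kN
  M_B = -w₀L²/20 = -17·6²/20 = -153/5 kN·m
Load 4 — applied couple M₀=3 kN·m at a=3 m (b=L-a=3):
  R_A = 6M₀ab/L³ = 6·3·3·3/6³ = 3/4 kN
  M_A = M₀b(2a-b)/L² = 3·3·(2·3-3)/6² = 3/4 kN·m
  R_B = -6M₀ab/L³ = -6·3·3·3/6³ = -3/4 kN
  M_B = M₀a(2b-a)/L² = 3·3·(2·3-3)/6² = 3/4 kN·m
Superposition: R_A = 8847/400 kN, M_A = 8721/400 kN·m, R_B = 11553/400 kN, M_B = -9239/400 kN·m

R_A = 8847/400 kN, M_A = 8721/400 kN·m, R_B = 11553/400 kN, M_B = -9239/400 kN·m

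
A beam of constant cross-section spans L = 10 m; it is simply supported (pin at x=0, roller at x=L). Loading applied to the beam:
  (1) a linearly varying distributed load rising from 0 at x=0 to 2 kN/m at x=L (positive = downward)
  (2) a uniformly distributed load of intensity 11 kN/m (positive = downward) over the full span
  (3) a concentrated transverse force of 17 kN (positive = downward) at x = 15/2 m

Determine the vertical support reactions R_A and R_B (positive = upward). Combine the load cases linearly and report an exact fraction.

Load 1 — triangular load w₀=2 kN/m (0→w₀ over full span):
  R_A = w₀L/6 = 2·10/6 = 10/3 kN
  R_B = w₀L/3 = 2·10/3 = 20/3 kN
Load 2 — uniform load w=11 kN/m over full span:
  R_A = wL/2 = 11·10/2 = 55 kN
  R_B = wL/2 = 11·10/2 = 55 kN
Load 3 — point force P=17 kN at a=15/2 m (b=L-a=5/2):
  R_A = Pb/L = 17·(5/2)/10 = 17/4 kN
  R_B = Pa/L = 17·(15/2)/10 = 51/4 kN
Superposition: R_A = 751/12 kN, R_B = 893/12 kN

R_A = 751/12 kN, R_B = 893/12 kN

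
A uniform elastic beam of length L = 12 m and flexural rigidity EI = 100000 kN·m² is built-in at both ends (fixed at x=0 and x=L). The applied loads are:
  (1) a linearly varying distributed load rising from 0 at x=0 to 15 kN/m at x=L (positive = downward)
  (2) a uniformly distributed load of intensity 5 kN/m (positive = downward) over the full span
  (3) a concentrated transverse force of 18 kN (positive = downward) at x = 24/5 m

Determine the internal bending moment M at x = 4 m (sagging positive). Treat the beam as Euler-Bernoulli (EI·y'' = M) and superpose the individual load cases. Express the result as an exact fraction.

M(4) = 21832/375 kN·m

Load 1 — triangular load w₀=15 kN/m (0→w₀ over full span):
  M_1 = 3w₀Lx/20 - w₀L²/30 - w₀x³/(6L) = 3·15·12·4/20 - 15·12²/30 - 15·4³/(6·12) = 68/3 kN·m
Load 2 — uniform load w=5 kN/m over full span:
  M_2 = wLx/2 - wL²/12 - wx²/2 = 5·12·4/2 - 5·12²/12 - 5·4²/2 = 20 kN·m
Load 3 — point force P=18 kN at a=24/5 m (b=L-a=36/5):
  M_3 = Pb²(3a+b)x/L³ - Pab²/L²  [x≤a] = 18·(36/5)²·(3·(24/5)+(36/5))·4/12³ - 18·(24/5)·(36/5)²/12² = 1944/125 kN·m
Superposition: M = Σ M_i = 21832/375 kN·m ≈ 58.218667 kN·m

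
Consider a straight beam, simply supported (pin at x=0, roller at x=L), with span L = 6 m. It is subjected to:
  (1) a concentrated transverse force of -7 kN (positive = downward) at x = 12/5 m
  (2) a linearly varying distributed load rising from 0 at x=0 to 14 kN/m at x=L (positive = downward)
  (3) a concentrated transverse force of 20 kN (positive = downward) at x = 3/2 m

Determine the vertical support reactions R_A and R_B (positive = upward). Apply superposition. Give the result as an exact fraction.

Load 1 — point force P=-7 kN at a=12/5 m (b=L-a=18/5):
  R_A = Pb/L = (-7)·(18/5)/6 = -21/5 kN
  R_B = Pa/L = (-7)·(12/5)/6 = -14/5 kN
Load 2 — triangular load w₀=14 kN/m (0→w₀ over full span):
  R_A = w₀L/6 = 14·6/6 = 14 kN
  R_B = w₀L/3 = 14·6/3 = 28 kN
Load 3 — point force P=20 kN at a=3/2 m (b=L-a=9/2):
  R_A = Pb/L = 20·(9/2)/6 = 15 kN
  R_B = Pa/L = 20·(3/2)/6 = 5 kN
Superposition: R_A = 124/5 kN, R_B = 151/5 kN

R_A = 124/5 kN, R_B = 151/5 kN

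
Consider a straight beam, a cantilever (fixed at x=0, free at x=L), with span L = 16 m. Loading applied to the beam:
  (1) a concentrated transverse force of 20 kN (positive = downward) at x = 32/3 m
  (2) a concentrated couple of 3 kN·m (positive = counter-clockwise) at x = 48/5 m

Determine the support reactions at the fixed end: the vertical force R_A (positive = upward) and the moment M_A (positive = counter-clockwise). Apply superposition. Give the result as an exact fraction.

R_A = 20 kN, M_A = 631/3 kN·m

Load 1 — point force P=20 kN at a=32/3 m (b=L-a=16/3):
  R_A = P = 20 kN
  M_A = Pa = 20·(32/3) = 640/3 kN·m
Load 2 — applied couple M₀=3 kN·m at a=48/5 m (b=L-a=32/5):
  R_A = 0 kN
  M_A = -M₀ = -3 kN·m
Superposition: R_A = 20 kN, M_A = 631/3 kN·m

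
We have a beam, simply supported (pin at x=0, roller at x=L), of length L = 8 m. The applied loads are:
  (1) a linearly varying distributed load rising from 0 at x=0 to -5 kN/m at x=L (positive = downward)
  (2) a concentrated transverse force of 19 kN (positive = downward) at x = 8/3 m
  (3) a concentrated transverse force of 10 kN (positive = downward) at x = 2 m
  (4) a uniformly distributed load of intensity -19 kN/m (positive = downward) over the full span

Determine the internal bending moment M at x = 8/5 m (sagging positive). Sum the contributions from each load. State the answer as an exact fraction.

M(8/5) = -5644/75 kN·m

Load 1 — triangular load w₀=-5 kN/m (0→w₀ over full span):
  M_1 = w₀Lx/6 - w₀x³/(6L) = (-5)·8·(8/5)/6 - (-5)·(8/5)³/(6·8) = -256/25 kN·m
Load 2 — point force P=19 kN at a=8/3 m (b=L-a=16/3):
  M_2 = Pbx/L  [x≤a] = 19·(16/3)·(8/5)/8 = 304/15 kN·m
Load 3 — point force P=10 kN at a=2 m (b=L-a=6):
  M_3 = Pbx/L  [x≤a] = 10·6·(8/5)/8 = 12 kN·m
Load 4 — uniform load w=-19 kN/m over full span:
  M_4 = wx(L-x)/2 = (-19)·(8/5)·(8-(8/5))/2 = -2432/25 kN·m
Superposition: M = Σ M_i = -5644/75 kN·m ≈ -75.253333 kN·m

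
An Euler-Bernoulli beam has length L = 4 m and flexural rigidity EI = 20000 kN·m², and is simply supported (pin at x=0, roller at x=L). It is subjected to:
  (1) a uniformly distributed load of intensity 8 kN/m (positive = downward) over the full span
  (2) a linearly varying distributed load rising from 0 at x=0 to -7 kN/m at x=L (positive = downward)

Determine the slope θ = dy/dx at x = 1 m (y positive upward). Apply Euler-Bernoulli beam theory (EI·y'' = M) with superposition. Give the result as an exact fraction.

Load 1 — uniform load w=8 kN/m over full span:
  θ_1 = -w(L³-6Lx²+4x³)/(24EI) = -8·(4³-6·4·1²+4·1³)/(24·20000) = -11/15000 rad
Load 2 — triangular load w₀=-7 kN/m (0→w₀ over full span):
  θ_2 = -w₀(7L⁴-30L²x²+15x⁴)/(360LEI) = -(-7)·(7·4⁴-30·4²·1²+15·1⁴)/(360·4·20000) = 9289/28800000 rad
Superposition: θ = Σ θ_i = -11831/28800000 rad ≈ -0.000411 rad

θ(1) = -11831/28800000 rad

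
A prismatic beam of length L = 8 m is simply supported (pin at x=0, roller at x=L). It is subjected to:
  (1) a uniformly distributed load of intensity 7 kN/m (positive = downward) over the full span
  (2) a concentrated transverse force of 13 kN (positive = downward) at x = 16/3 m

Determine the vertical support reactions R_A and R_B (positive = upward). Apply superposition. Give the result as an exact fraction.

Load 1 — uniform load w=7 kN/m over full span:
  R_A = wL/2 = 7·8/2 = 28 kN
  R_B = wL/2 = 7·8/2 = 28 kN
Load 2 — point force P=13 kN at a=16/3 m (b=L-a=8/3):
  R_A = Pb/L = 13·(8/3)/8 = 13/3 kN
  R_B = Pa/L = 13·(16/3)/8 = 26/3 kN
Superposition: R_A = 97/3 kN, R_B = 110/3 kN

R_A = 97/3 kN, R_B = 110/3 kN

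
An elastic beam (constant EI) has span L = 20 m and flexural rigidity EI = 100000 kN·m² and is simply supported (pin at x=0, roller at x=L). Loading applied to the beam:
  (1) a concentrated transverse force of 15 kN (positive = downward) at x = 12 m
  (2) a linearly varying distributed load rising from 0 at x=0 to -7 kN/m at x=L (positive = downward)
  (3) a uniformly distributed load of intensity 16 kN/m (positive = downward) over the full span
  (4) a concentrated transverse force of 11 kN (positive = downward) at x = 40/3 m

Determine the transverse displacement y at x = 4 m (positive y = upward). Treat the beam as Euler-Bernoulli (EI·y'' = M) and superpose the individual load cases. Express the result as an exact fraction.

Load 1 — point force P=15 kN at a=12 m (b=L-a=8):
  y_1 = -Pbx(L²-b²-x²)/(6LEI)  [x≤a] = -15·8·4·(20²-8²-4²)/(6·20·100000) = -8/625 m
Load 2 — triangular load w₀=-7 kN/m (0→w₀ over full span):
  y_2 = -w₀x(7L⁴-10L²x²+3x⁴)/(360LEI) = -(-7)·4·(7·20⁴-10·20²·4²+3·4⁴)/(360·20·100000) = 9632/234375 m
Load 3 — uniform load w=16 kN/m over full span:
  y_3 = -wx(L³-2Lx²+x³)/(24EI) = -16·4·(20³-2·20·4²+4³)/(24·100000) = -1856/9375 m
Load 4 — point force P=11 kN at a=40/3 m (b=L-a=20/3):
  y_4 = -Pbx(L²-b²-x²)/(6LEI)  [x≤a] = -11·(20/3)·4·(20²-(20/3)²-4²)/(6·20·100000) = -2101/253125 m
Superposition: y = Σ y_i = -1126261/6328125 m ≈ -0.177977 m

y(4) = -1126261/6328125 m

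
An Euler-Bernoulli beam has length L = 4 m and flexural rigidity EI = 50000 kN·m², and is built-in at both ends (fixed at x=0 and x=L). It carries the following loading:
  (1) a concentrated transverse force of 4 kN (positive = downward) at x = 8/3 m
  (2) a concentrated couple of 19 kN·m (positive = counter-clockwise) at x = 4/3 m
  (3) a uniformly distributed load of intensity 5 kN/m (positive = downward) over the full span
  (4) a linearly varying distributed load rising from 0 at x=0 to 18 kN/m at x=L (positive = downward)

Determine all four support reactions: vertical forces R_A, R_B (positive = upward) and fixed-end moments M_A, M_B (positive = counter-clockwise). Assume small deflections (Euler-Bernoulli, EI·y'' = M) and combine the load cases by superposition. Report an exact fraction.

Load 1 — point force P=4 kN at a=8/3 m (b=L-a=4/3):
  R_A = Pb²(3a+b)/L³ = 4·(4/3)²·(3·(8/3)+(4/3))/4³ = 28/27 kN
  M_A = Pab²/L² = 4·(8/3)·(4/3)²/4² = 32/27 kN·m
  R_B = Pa²(a+3b)/L³ = 4·(8/3)²·((8/3)+3·(4/3))/4³ = 80/27 kN
  M_B = -Pa²b/L² = -4·(8/3)²·(4/3)/4² = -64/27 kN·m
Load 2 — applied couple M₀=19 kN·m at a=4/3 m (b=L-a=8/3):
  R_A = 6M₀ab/L³ = 6·19·(4/3)·(8/3)/4³ = 19/3 kN
  M_A = M₀b(2a-b)/L² = 19·(8/3)·(2·(4/3)-(8/3))/4² = 0 kN·m
  R_B = -6M₀ab/L³ = -6·19·(4/3)·(8/3)/4³ = -19/3 kN
  M_B = M₀a(2b-a)/L² = 19·(4/3)·(2·(8/3)-(4/3))/4² = 19/3 kN·m
Load 3 — uniform load w=5 kN/m over full span:
  R_A = wL/2 = 5·4/2 = 10 kN
  M_A = wL²/12 = 5·4²/12 = 20/3 kN·m
  R_B = wL/2 = 5·4/2 = 10 kN
  M_B = -wL²/12 = -5·4²/12 = -20/3 kN·m
Load 4 — triangular load w₀=18 kN/m (0→w₀ over full span):
  R_A = 3w₀L/20 = 3·18·4/20 = 54/5 kN
  M_A = w₀L²/30 = 18·4²/30 = 48/5 kN·m
  R_B = 7w₀L/20 = 7·18·4/20 = 126/5 kN
  M_B = -w₀L²/20 = -18·4²/20 = -72/5 kN·m
Superposition: R_A = 3803/135 kN, M_A = 2356/135 kN·m, R_B = 4297/135 kN, M_B = -2309/135 kN·m

R_A = 3803/135 kN, M_A = 2356/135 kN·m, R_B = 4297/135 kN, M_B = -2309/135 kN·m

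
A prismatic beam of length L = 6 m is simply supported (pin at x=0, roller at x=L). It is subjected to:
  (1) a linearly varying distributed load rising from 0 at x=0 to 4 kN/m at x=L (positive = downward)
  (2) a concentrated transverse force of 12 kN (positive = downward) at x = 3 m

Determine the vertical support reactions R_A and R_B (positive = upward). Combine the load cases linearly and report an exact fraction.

Load 1 — triangular load w₀=4 kN/m (0→w₀ over full span):
  R_A = w₀L/6 = 4·6/6 = 4 kN
  R_B = w₀L/3 = 4·6/3 = 8 kN
Load 2 — point force P=12 kN at a=3 m (b=L-a=3):
  R_A = Pb/L = 12·3/6 = 6 kN
  R_B = Pa/L = 12·3/6 = 6 kN
Superposition: R_A = 10 kN, R_B = 14 kN

R_A = 10 kN, R_B = 14 kN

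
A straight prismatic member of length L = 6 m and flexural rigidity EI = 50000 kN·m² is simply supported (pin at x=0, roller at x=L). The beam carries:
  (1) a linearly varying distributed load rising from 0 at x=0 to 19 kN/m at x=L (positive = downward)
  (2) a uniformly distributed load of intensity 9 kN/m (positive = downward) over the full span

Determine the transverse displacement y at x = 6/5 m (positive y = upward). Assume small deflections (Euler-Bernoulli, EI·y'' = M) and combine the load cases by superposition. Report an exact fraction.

Load 1 — triangular load w₀=19 kN/m (0→w₀ over full span):
  y_1 = -w₀x(7L⁴-10L²x²+3x⁴)/(360LEI) = -19·(6/5)·(7·6⁴-10·6²·(6/5)²+3·(6/5)⁴)/(360·6·50000) = -88236/48828125 m
Load 2 — uniform load w=9 kN/m over full span:
  y_2 = -wx(L³-2Lx²+x³)/(24EI) = -9·(6/5)·(6³-2·6·(6/5)²+(6/5)³)/(24·50000) = -7047/3906250 m
Superposition: y = Σ y_i = -352647/97656250 m ≈ -0.003611 m

y(6/5) = -352647/97656250 m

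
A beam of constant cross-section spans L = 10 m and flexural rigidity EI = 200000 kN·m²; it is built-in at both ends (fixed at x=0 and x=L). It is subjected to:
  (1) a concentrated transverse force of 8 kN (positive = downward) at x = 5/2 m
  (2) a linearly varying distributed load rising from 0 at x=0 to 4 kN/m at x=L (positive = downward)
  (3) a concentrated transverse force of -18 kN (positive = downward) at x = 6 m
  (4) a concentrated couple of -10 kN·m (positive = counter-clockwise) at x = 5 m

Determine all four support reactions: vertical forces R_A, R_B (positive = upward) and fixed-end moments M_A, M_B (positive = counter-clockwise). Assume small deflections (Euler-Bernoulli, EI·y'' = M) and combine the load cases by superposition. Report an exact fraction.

Load 1 — point force P=8 kN at a=5/2 m (b=L-a=15/2):
  R_A = Pb²(3a+b)/L³ = 8·(15/2)²·(3·(5/2)+(15/2))/10³ = 27/4 kN
  M_A = Pab²/L² = 8·(5/2)·(15/2)²/10² = 45/4 kN·m
  R_B = Pa²(a+3b)/L³ = 8·(5/2)²·((5/2)+3·(15/2))/10³ = 5/4 kN
  M_B = -Pa²b/L² = -8·(5/2)²·(15/2)/10² = -15/4 kN·m
Load 2 — triangular load w₀=4 kN/m (0→w₀ over full span):
  R_A = 3w₀L/20 = 3·4·10/20 = 6 kN
  M_A = w₀L²/30 = 4·10²/30 = 40/3 kN·m
  R_B = 7w₀L/20 = 7·4·10/20 = 14 kN
  M_B = -w₀L²/20 = -4·10²/20 = -20 kN·m
Load 3 — point force P=-18 kN at a=6 m (b=L-a=4):
  R_A = Pb²(3a+b)/L³ = (-18)·4²·(3·6+4)/10³ = -792/125 kN
  M_A = Pab²/L² = (-18)·6·4²/10² = -432/25 kN·m
  R_B = Pa²(a+3b)/L³ = (-18)·6²·(6+3·4)/10³ = -1458/125 kN
  M_B = -Pa²b/L² = -(-18)·6²·4/10² = 648/25 kN·m
Load 4 — applied couple M₀=-10 kN·m at a=5 m (b=L-a=5):
  R_A = 6M₀ab/L³ = 6·(-10)·5·5/10³ = -3/2 kN
  M_A = M₀b(2a-b)/L² = (-10)·5·(2·5-5)/10² = -5/2 kN·m
  R_B = -6M₀ab/L³ = -6·(-10)·5·5/10³ = 3/2 kN
  M_B = M₀a(2b-a)/L² = (-10)·5·(2·5-5)/10² = -5/2 kN·m
Superposition: R_A = 2457/500 kN, M_A = 1441/300 kN·m, R_B = 2543/500 kN, M_B = -33/100 kN·m

R_A = 2457/500 kN, M_A = 1441/300 kN·m, R_B = 2543/500 kN, M_B = -33/100 kN·m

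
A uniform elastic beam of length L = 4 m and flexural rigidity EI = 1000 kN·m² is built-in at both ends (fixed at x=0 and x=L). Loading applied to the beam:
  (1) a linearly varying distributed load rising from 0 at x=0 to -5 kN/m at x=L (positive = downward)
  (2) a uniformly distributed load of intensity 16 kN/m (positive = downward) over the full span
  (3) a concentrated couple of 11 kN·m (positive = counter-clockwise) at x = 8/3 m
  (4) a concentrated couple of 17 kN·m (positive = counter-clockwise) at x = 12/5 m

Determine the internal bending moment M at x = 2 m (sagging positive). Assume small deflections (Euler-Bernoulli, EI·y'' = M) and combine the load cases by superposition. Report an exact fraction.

M(2) = 292/15 kN·m

Load 1 — triangular load w₀=-5 kN/m (0→w₀ over full span):
  M_1 = 3w₀Lx/20 - w₀L²/30 - w₀x³/(6L) = 3·(-5)·4·2/20 - (-5)·4²/30 - (-5)·2³/(6·4) = -5/3 kN·m
Load 2 — uniform load w=16 kN/m over full span:
  M_2 = wLx/2 - wL²/12 - wx²/2 = 16·4·2/2 - 16·4²/12 - 16·2²/2 = 32/3 kN·m
Load 3 — applied couple M₀=11 kN·m at a=8/3 m (b=L-a=4/3):
  M_3 = R_Ax - M_A  [x≤a] with R_A=11/3, M_A=11/3 = (11/3)·2 - (11/3) = 11/3 kN·m
Load 4 — applied couple M₀=17 kN·m at a=12/5 m (b=L-a=8/5):
  M_4 = R_Ax - M_A  [x≤a] with R_A=153/25, M_A=136/25 = (153/25)·2 - (136/25) = 34/5 kN·m
Superposition: M = Σ M_i = 292/15 kN·m ≈ 19.466667 kN·m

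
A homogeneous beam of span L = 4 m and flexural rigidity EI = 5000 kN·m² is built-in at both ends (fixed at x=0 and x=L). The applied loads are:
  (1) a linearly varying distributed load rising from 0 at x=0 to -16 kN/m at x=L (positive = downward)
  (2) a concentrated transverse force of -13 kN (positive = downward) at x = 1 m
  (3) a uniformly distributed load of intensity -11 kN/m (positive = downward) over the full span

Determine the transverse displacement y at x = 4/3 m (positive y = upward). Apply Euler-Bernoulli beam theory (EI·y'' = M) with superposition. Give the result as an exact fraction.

y(4/3) = 21823/9112500 m

Load 1 — triangular load w₀=-16 kN/m (0→w₀ over full span):
  y_1 = -w₀x²(L-x)²(x+2L)/(120LEI) = -(-16)·(4/3)²·(4-(4/3))²·((4/3)+2·4)/(120·4·5000) = 1792/2278125 m
Load 2 — point force P=-13 kN at a=1 m (b=L-a=3):
  y_2 = -Pa²(L-x)²(3bL-(3b+a)(L-x))/(6L³EI)  [x>a] = -(-13)·1²·(4-(4/3))²·(3·3·4-(3·3+1)·(4-(4/3)))/(6·4³·5000) = 91/202500 m
Load 3 — uniform load w=-11 kN/m over full span:
  y_3 = -wx²(L-x)²/(24EI) = -(-11)·(4/3)²·(4-(4/3))²/(24·5000) = 176/151875 m
Superposition: y = Σ y_i = 21823/9112500 m ≈ 0.002395 m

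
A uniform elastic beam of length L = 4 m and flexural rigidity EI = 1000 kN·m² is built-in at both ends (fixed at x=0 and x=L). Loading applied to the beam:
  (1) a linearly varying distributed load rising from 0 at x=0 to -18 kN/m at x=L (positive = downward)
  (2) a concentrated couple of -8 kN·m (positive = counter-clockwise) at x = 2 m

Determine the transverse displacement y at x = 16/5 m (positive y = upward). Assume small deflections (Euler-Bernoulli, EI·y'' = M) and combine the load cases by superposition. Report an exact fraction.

y(16/5) = 4626/1953125 m

Load 1 — triangular load w₀=-18 kN/m (0→w₀ over full span):
  y_1 = -w₀x²(L-x)²(x+2L)/(120LEI) = -(-18)·(16/5)²·(4-(16/5))²·((16/5)+2·4)/(120·4·1000) = 5376/1953125 m
Load 2 — applied couple M₀=-8 kN·m at a=2 m (b=L-a=2):
  y_2 = (R_Ax³/6 - M_Ax²/2 - M₀(x-a)²/2)/EI  [x>a] with R_A=-3, M_A=-2 = ((-3)·(16/5)³/6 - (-2)·(16/5)²/2 - (-8)·((16/5)-2)²/2)/1000 = -6/15625 m
Superposition: y = Σ y_i = 4626/1953125 m ≈ 0.002369 m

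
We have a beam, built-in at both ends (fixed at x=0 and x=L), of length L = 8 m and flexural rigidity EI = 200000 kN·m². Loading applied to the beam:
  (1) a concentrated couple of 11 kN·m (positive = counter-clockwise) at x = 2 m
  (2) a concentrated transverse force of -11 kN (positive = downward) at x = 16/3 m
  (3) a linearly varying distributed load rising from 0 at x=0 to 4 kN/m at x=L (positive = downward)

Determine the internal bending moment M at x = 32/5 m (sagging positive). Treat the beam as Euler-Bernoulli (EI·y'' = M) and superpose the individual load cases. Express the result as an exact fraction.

M(32/5) = 7823/6000 kN·m

Load 1 — applied couple M₀=11 kN·m at a=2 m (b=L-a=6):
  M_1 = R_Ax - M_A - M₀  [x>a] with R_A=99/64, M_A=-33/16 = (99/64)·(32/5) - (-33/16) - 11 = 77/80 kN·m
Load 2 — point force P=-11 kN at a=16/3 m (b=L-a=8/3):
  M_2 = Pa²(a+3b)(L-x)/L³ - Pa²b/L²  [x>a] = (-11)·(16/3)²·((16/3)+3·(8/3))·(8-(32/5))/8³ - (-11)·(16/3)²·(8/3)/8² = 0 kN·m
Load 3 — triangular load w₀=4 kN/m (0→w₀ over full span):
  M_3 = 3w₀Lx/20 - w₀L²/30 - w₀x³/(6L) = 3·4·8·(32/5)/20 - 4·8²/30 - 4·(32/5)³/(6·8) = 128/375 kN·m
Superposition: M = Σ M_i = 7823/6000 kN·m ≈ 1.303833 kN·m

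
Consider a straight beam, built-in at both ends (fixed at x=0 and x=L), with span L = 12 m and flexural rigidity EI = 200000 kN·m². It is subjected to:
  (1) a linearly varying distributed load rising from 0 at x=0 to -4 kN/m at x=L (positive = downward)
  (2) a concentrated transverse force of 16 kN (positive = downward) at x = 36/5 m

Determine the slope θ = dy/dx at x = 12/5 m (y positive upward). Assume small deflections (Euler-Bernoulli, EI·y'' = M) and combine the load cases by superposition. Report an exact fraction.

Load 1 — triangular load w₀=-4 kN/m (0→w₀ over full span):
  θ_1 = -w₀(2x(L-x)(L-2x)(x+2L)+x²(L-x)²)/(120LEI) = -(-4)·(2·(12/5)·(12-(12/5))·(12-2·(12/5))·((12/5)+2·12)+(12/5)²·(12-(12/5))²)/(120·12·200000) = 252/1953125 rad
Load 2 — point force P=16 kN at a=36/5 m (b=L-a=24/5):
  θ_2 = -Pb²x(2aL-(3a+b)x)/(2L³EI)  [x≤a] = -16·(24/5)²·(12/5)·(2·(36/5)·12-(3·(36/5)+(24/5))·(12/5))/(2·12³·200000) = -1368/9765625 rad
Superposition: θ = Σ θ_i = -108/9765625 rad ≈ -0.000011 rad

θ(12/5) = -108/9765625 rad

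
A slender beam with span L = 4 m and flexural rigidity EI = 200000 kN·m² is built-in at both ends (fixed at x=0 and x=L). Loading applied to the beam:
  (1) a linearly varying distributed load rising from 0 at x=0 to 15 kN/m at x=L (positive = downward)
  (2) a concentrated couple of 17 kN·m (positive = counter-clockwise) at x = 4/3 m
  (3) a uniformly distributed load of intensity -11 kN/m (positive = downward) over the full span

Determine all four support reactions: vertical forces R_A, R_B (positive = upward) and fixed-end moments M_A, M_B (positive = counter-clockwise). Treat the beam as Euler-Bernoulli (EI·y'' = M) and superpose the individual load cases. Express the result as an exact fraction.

R_A = -22/3 kN, M_A = -20/3 kN·m, R_B = -20/3 kN, M_B = 25/3 kN·m

Load 1 — triangular load w₀=15 kN/m (0→w₀ over full span):
  R_A = 3w₀L/20 = 3·15·4/20 = 9 kN
  M_A = w₀L²/30 = 15·4²/30 = 8 kN·m
  R_B = 7w₀L/20 = 7·15·4/20 = 21 kN
  M_B = -w₀L²/20 = -15·4²/20 = -12 kN·m
Load 2 — applied couple M₀=17 kN·m at a=4/3 m (b=L-a=8/3):
  R_A = 6M₀ab/L³ = 6·17·(4/3)·(8/3)/4³ = 17/3 kN
  M_A = M₀b(2a-b)/L² = 17·(8/3)·(2·(4/3)-(8/3))/4² = 0 kN·m
  R_B = -6M₀ab/L³ = -6·17·(4/3)·(8/3)/4³ = -17/3 kN
  M_B = M₀a(2b-a)/L² = 17·(4/3)·(2·(8/3)-(4/3))/4² = 17/3 kN·m
Load 3 — uniform load w=-11 kN/m over full span:
  R_A = wL/2 = (-11)·4/2 = -22 kN
  M_A = wL²/12 = (-11)·4²/12 = -44/3 kN·m
  R_B = wL/2 = (-11)·4/2 = -22 kN
  M_B = -wL²/12 = -(-11)·4²/12 = 44/3 kN·m
Superposition: R_A = -22/3 kN, M_A = -20/3 kN·m, R_B = -20/3 kN, M_B = 25/3 kN·m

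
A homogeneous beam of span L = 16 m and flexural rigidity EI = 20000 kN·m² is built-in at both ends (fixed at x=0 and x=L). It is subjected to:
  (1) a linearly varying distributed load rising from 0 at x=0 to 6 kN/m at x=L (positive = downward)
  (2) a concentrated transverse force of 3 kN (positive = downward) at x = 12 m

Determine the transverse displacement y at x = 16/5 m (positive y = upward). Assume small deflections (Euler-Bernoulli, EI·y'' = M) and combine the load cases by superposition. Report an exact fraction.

y(16/5) = -94487/9765625 m

Load 1 — triangular load w₀=6 kN/m (0→w₀ over full span):
  y_1 = -w₀x²(L-x)²(x+2L)/(120LEI) = -6·(16/5)²·(16-(16/5))²·((16/5)+2·16)/(120·16·20000) = -90112/9765625 m
Load 2 — point force P=3 kN at a=12 m (b=L-a=4):
  y_2 = -Pb²x²(3aL-(3a+b)x)/(6L³EI)  [x≤a] = -3·4²·(16/5)²·(3·12·16-(3·12+4)·(16/5))/(6·16³·20000) = -7/15625 m
Superposition: y = Σ y_i = -94487/9765625 m ≈ -0.009675 m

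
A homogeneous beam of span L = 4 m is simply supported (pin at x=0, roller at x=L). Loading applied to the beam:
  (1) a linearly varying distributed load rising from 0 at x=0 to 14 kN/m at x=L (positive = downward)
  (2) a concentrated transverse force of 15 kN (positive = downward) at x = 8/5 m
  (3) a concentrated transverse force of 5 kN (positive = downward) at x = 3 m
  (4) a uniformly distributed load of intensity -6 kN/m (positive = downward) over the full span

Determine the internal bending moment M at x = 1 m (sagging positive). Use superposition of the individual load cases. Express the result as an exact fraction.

M(1) = 10 kN·m

Load 1 — triangular load w₀=14 kN/m (0→w₀ over full span):
  M_1 = w₀Lx/6 - w₀x³/(6L) = 14·4·1/6 - 14·1³/(6·4) = 35/4 kN·m
Load 2 — point force P=15 kN at a=8/5 m (b=L-a=12/5):
  M_2 = Pbx/L  [x≤a] = 15·(12/5)·1/4 = 9 kN·m
Load 3 — point force P=5 kN at a=3 m (b=L-a=1):
  M_3 = Pbx/L  [x≤a] = 5·1·1/4 = 5/4 kN·m
Load 4 — uniform load w=-6 kN/m over full span:
  M_4 = wx(L-x)/2 = (-6)·1·(4-1)/2 = -9 kN·m
Superposition: M = Σ M_i = 10 kN·m ≈ 10.000000 kN·m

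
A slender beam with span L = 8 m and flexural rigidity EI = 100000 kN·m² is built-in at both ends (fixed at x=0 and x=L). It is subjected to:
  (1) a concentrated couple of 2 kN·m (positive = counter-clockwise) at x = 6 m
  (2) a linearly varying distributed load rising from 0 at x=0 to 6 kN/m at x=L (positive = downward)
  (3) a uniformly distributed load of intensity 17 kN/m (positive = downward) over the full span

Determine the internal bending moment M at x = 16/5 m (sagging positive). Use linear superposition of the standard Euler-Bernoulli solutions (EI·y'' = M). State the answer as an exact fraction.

Load 1 — applied couple M₀=2 kN·m at a=6 m (b=L-a=2):
  M_1 = R_Ax - M_A  [x≤a] with R_A=9/32, M_A=5/8 = (9/32)·(16/5) - (5/8) = 11/40 kN·m
Load 2 — triangular load w₀=6 kN/m (0→w₀ over full span):
  M_2 = 3w₀Lx/20 - w₀L²/30 - w₀x³/(6L) = 3·6·8·(16/5)/20 - 6·8²/30 - 6·(16/5)³/(6·8) = 768/125 kN·m
Load 3 — uniform load w=17 kN/m over full span:
  M_3 = wLx/2 - wL²/12 - wx²/2 = 17·8·(16/5)/2 - 17·8²/12 - 17·(16/5)²/2 = 2992/75 kN·m
Superposition: M = Σ M_i = 138937/3000 kN·m ≈ 46.312333 kN·m

M(16/5) = 138937/3000 kN·m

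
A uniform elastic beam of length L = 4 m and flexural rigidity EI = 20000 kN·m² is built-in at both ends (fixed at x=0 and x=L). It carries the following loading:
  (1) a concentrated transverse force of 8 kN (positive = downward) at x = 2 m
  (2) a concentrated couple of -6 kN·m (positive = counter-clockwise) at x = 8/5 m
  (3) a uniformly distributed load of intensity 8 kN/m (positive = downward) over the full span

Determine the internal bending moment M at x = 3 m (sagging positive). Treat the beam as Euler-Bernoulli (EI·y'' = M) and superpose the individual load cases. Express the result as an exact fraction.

M(3) = 118/75 kN·m

Load 1 — point force P=8 kN at a=2 m (b=L-a=2):
  M_1 = Pa²(a+3b)(L-x)/L³ - Pa²b/L²  [x>a] = 8·2²·(2+3·2)·(4-3)/4³ - 8·2²·2/4² = 0 kN·m
Load 2 — applied couple M₀=-6 kN·m at a=8/5 m (b=L-a=12/5):
  M_2 = R_Ax - M_A - M₀  [x>a] with R_A=-54/25, M_A=-18/25 = (-54/25)·3 - (-18/25) - (-6) = 6/25 kN·m
Load 3 — uniform load w=8 kN/m over full span:
  M_3 = wLx/2 - wL²/12 - wx²/2 = 8·4·3/2 - 8·4²/12 - 8·3²/2 = 4/3 kN·m
Superposition: M = Σ M_i = 118/75 kN·m ≈ 1.573333 kN·m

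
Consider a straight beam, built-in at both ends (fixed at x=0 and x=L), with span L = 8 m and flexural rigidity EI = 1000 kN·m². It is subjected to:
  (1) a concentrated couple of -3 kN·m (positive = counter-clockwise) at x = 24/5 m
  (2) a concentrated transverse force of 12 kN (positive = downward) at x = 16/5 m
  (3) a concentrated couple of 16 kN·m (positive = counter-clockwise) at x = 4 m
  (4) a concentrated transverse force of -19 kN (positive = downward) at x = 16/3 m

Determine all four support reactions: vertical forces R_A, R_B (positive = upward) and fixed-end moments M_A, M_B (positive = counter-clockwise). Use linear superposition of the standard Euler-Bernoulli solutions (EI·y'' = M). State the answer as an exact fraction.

Load 1 — applied couple M₀=-3 kN·m at a=24/5 m (b=L-a=16/5):
  R_A = 6M₀ab/L³ = 6·(-3)·(24/5)·(16/5)/8³ = -27/50 kN
  M_A = M₀b(2a-b)/L² = (-3)·(16/5)·(2·(24/5)-(16/5))/8² = -24/25 kN·m
  R_B = -6M₀ab/L³ = -6·(-3)·(24/5)·(16/5)/8³ = 27/50 kN
  M_B = M₀a(2b-a)/L² = (-3)·(24/5)·(2·(16/5)-(24/5))/8² = -9/25 kN·m
Load 2 — point force P=12 kN at a=16/5 m (b=L-a=24/5):
  R_A = Pb²(3a+b)/L³ = 12·(24/5)²·(3·(16/5)+(24/5))/8³ = 972/125 kN
  M_A = Pab²/L² = 12·(16/5)·(24/5)²/8² = 1728/125 kN·m
  R_B = Pa²(a+3b)/L³ = 12·(16/5)²·((16/5)+3·(24/5))/8³ = 528/125 kN
  M_B = -Pa²b/L² = -12·(16/5)²·(24/5)/8² = -1152/125 kN·m
Load 3 — applied couple M₀=16 kN·m at a=4 m (b=L-a=4):
  R_A = 6M₀ab/L³ = 6·16·4·4/8³ = 3 kN
  M_A = M₀b(2a-b)/L² = 16·4·(2·4-4)/8² = 4 kN·m
  R_B = -6M₀ab/L³ = -6·16·4·4/8³ = -3 kN
  M_B = M₀a(2b-a)/L² = 16·4·(2·4-4)/8² = 4 kN·m
Load 4 — point force P=-19 kN at a=16/3 m (b=L-a=8/3):
  R_A = Pb²(3a+b)/L³ = (-19)·(8/3)²·(3·(16/3)+(8/3))/8³ = -133/27 kN
  M_A = Pab²/L² = (-19)·(16/3)·(8/3)²/8² = -304/27 kN·m
  R_B = Pa²(a+3b)/L³ = (-19)·(16/3)²·((16/3)+3·(8/3))/8³ = -380/27 kN
  M_B = -Pa²b/L² = -(-19)·(16/3)²·(8/3)/8² = 608/27 kN·m
Superposition: R_A = 35843/6750 kN, M_A = 18916/3375 kN·m, R_B = -83093/6750 kN, M_B = 57181/3375 kN·m

R_A = 35843/6750 kN, M_A = 18916/3375 kN·m, R_B = -83093/6750 kN, M_B = 57181/3375 kN·m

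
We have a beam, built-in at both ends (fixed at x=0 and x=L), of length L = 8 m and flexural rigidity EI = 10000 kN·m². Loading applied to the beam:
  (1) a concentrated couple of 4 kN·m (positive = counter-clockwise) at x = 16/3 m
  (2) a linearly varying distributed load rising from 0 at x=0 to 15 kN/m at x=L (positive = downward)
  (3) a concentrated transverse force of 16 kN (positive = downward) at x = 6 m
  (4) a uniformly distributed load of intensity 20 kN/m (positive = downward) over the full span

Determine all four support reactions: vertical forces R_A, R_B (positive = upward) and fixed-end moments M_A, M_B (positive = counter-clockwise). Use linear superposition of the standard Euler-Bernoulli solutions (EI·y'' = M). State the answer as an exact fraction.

Load 1 — applied couple M₀=4 kN·m at a=16/3 m (b=L-a=8/3):
  R_A = 6M₀ab/L³ = 6·4·(16/3)·(8/3)/8³ = 2/3 kN
  M_A = M₀b(2a-b)/L² = 4·(8/3)·(2·(16/3)-(8/3))/8² = 4/3 kN·m
  R_B = -6M₀ab/L³ = -6·4·(16/3)·(8/3)/8³ = -2/3 kN
  M_B = M₀a(2b-a)/L² = 4·(16/3)·(2·(8/3)-(16/3))/8² = 0 kN·m
Load 2 — triangular load w₀=15 kN/m (0→w₀ over full span):
  R_A = 3w₀L/20 = 3·15·8/20 = 18 kN
  M_A = w₀L²/30 = 15·8²/30 = 32 kN·m
  R_B = 7w₀L/20 = 7·15·8/20 = 42 kN
  M_B = -w₀L²/20 = -15·8²/20 = -48 kN·m
Load 3 — point force P=16 kN at a=6 m (b=L-a=2):
  R_A = Pb²(3a+b)/L³ = 16·2²·(3·6+2)/8³ = 5/2 kN
  M_A = Pab²/L² = 16·6·2²/8² = 6 kN·m
  R_B = Pa²(a+3b)/L³ = 16·6²·(6+3·2)/8³ = 27/2 kN
  M_B = -Pa²b/L² = -16·6²·2/8² = -18 kN·m
Load 4 — uniform load w=20 kN/m over full span:
  R_A = wL/2 = 20·8/2 = 80 kN
  M_A = wL²/12 = 20·8²/12 = 320/3 kN·m
  R_B = wL/2 = 20·8/2 = 80 kN
  M_B = -wL²/12 = -20·8²/12 = -320/3 kN·m
Superposition: R_A = 607/6 kN, M_A = 146 kN·m, R_B = 809/6 kN, M_B = -518/3 kN·m

R_A = 607/6 kN, M_A = 146 kN·m, R_B = 809/6 kN, M_B = -518/3 kN·m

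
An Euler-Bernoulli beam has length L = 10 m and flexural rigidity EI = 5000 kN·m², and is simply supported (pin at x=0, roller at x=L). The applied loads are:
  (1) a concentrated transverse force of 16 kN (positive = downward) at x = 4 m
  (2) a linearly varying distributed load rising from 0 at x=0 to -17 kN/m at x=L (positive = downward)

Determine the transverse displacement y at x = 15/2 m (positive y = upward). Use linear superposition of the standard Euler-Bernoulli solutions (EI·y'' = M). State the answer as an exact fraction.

y(15/2) = 945911/7680000 m

Load 1 — point force P=16 kN at a=4 m (b=L-a=6):
  y_1 = -Pa(L-x)(2Lx-a²-x²)/(6LEI)  [x>a] = -16·4·(10-(15/2))·(2·10·(15/2)-4²-(15/2)²)/(6·10·5000) = -311/7500 m
Load 2 — triangular load w₀=-17 kN/m (0→w₀ over full span):
  y_2 = -w₀x(7L⁴-10L²x²+3x⁴)/(360LEI) = -(-17)·(15/2)·(7·10⁴-10·10²·(15/2)²+3·(15/2)⁴)/(360·10·5000) = 2023/12288 m
Superposition: y = Σ y_i = 945911/7680000 m ≈ 0.123165 m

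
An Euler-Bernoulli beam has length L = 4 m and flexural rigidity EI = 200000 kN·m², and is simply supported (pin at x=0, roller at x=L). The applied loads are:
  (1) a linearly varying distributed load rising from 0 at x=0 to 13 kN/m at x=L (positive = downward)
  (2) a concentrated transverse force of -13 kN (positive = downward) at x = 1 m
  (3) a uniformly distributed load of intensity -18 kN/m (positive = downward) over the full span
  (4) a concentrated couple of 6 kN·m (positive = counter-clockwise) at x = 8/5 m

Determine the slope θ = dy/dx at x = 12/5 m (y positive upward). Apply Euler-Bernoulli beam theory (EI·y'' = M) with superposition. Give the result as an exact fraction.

θ(12/5) = -631961/9000000000 rad

Load 1 — triangular load w₀=13 kN/m (0→w₀ over full span):
  θ_1 = -w₀(7L⁴-30L²x²+15x⁴)/(360LEI) = -13·(7·4⁴-30·4²·(12/5)²+15·(12/5)⁴)/(360·4·200000) = 377/17578125 rad
Load 2 — point force P=-13 kN at a=1 m (b=L-a=3):
  θ_2 = -Pa(2L²-6Lx+3x²+a²)/(6LEI)  [x>a] = -(-13)·1·(2·4²-6·4·(12/5)+3·(12/5)²+1²)/(6·4·200000) = -793/40000000 rad
Load 3 — uniform load w=-18 kN/m over full span:
  θ_3 = -w(L³-6Lx²+4x³)/(24EI) = -(-18)·(4³-6·4·(12/5)²+4·(12/5)³)/(24·200000) = -111/1562500 rad
Load 4 — applied couple M₀=6 kN·m at a=8/5 m (b=L-a=12/5):
  θ_4 = (M₀x²/(2L)-M₀(x-a)+C₁)/EI  [x>a] with C₁=M₀(3b²-L²)/(6L)=8/25 = (6·(12/5)²/(2·4)-6·((12/5)-(8/5))+(8/25))/200000 = -1/1250000 rad
Superposition: θ = Σ θ_i = -631961/9000000000 rad ≈ -0.000070 rad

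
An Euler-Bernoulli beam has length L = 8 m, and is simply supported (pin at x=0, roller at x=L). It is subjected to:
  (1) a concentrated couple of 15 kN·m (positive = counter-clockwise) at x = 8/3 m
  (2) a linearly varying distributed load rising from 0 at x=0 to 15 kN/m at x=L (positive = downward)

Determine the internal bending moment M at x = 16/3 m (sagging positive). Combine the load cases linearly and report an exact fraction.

Load 1 — applied couple M₀=15 kN·m at a=8/3 m (b=L-a=16/3):
  M_1 = M₀x/L - M₀  [x>a] = 15·(16/3)/8 - 15 = -5 kN·m
Load 2 — triangular load w₀=15 kN/m (0→w₀ over full span):
  M_2 = w₀Lx/6 - w₀x³/(6L) = 15·8·(16/3)/6 - 15·(16/3)³/(6·8) = 1600/27 kN·m
Superposition: M = Σ M_i = 1465/27 kN·m ≈ 54.259259 kN·m

M(16/3) = 1465/27 kN·m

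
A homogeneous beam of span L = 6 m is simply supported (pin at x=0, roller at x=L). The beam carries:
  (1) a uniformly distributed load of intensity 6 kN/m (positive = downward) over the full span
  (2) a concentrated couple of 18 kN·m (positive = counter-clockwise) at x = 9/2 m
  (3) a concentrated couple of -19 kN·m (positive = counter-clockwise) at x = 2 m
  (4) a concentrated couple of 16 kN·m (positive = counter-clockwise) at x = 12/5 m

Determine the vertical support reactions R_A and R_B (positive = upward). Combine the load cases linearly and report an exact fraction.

R_A = 41/2 kN, R_B = 31/2 kN

Load 1 — uniform load w=6 kN/m over full span:
  R_A = wL/2 = 6·6/2 = 18 kN
  R_B = wL/2 = 6·6/2 = 18 kN
Load 2 — applied couple M₀=18 kN·m at a=9/2 m (b=L-a=3/2):
  R_A = M₀/L = 18/6 = 3 kN
  R_B = -M₀/L = -18/6 = -3 kN
Load 3 — applied couple M₀=-19 kN·m at a=2 m (b=L-a=4):
  R_A = M₀/L = (-19)/6 = -19/6 kN
  R_B = -M₀/L = -(-19)/6 = 19/6 kN
Load 4 — applied couple M₀=16 kN·m at a=12/5 m (b=L-a=18/5):
  R_A = M₀/L = 16/6 = 8/3 kN
  R_B = -M₀/L = -16/6 = -8/3 kN
Superposition: R_A = 41/2 kN, R_B = 31/2 kN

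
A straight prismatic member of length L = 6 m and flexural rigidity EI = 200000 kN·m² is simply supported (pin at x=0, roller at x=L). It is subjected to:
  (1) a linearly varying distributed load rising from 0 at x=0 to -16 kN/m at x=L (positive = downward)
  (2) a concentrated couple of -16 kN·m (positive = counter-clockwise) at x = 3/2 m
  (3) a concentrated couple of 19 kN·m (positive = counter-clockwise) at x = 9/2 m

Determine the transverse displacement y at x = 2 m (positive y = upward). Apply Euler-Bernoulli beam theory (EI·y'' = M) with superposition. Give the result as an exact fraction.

y(2) = 4577/14400000 m

Load 1 — triangular load w₀=-16 kN/m (0→w₀ over full span):
  y_1 = -w₀x(7L⁴-10L²x²+3x⁴)/(360LEI) = -(-16)·2·(7·6⁴-10·6²·2²+3·2⁴)/(360·6·200000) = 16/28125 m
Load 2 — applied couple M₀=-16 kN·m at a=3/2 m (b=L-a=9/2):
  y_2 = (M₀x³/(6L)-M₀(x-a)²/2+C₁x)/EI  [x>a] with C₁=M₀(3b²-L²)/(6L)=-11 = ((-16)·2³/(6·6)-(-16)·(2-(3/2))²/2+(-11)·2)/200000 = -53/450000 m
Load 3 — applied couple M₀=19 kN·m at a=9/2 m (b=L-a=3/2):
  y_3 = (M₀x³/(6L)+C₁x)/EI  [x≤a] with C₁=M₀(3b²-L²)/(6L)=-247/16 = (19·2³/(6·6)+(-247/16)·2)/200000 = -1919/14400000 m
Superposition: y = Σ y_i = 4577/14400000 m ≈ 0.000318 m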